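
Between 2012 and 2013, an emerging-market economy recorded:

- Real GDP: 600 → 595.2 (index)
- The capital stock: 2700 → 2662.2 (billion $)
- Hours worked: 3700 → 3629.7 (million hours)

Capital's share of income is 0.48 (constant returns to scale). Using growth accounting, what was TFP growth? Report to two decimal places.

Real GDP growth = (595.2 − 600) / 600 = -0.8%.
The capital stock growth = (2662.2 − 2700) / 2700 = -1.4%.
Hours worked growth = (3629.7 − 3700) / 3700 = -1.9%.
Labor's share = 1 − 0.48 = 0.52.
The capital stock: 0.48 × (-1.4) = -0.672 pp.
Hours worked: 0.52 × (-1.9) = -0.988 pp.
TFP growth = -0.8 + 1.66 = 0.86%.

0.86%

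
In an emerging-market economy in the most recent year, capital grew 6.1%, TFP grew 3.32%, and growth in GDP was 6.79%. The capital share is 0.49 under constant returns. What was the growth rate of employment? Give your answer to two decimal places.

Labor's share = 1 − 0.49 = 0.51.
gY = gA + 0.49×6.1 + 0.51×g.
0.51×g = 6.79 − 3.32 − 2.989 = 0.481.
g = 0.481 / 0.51 = 0.9431%.

0.94%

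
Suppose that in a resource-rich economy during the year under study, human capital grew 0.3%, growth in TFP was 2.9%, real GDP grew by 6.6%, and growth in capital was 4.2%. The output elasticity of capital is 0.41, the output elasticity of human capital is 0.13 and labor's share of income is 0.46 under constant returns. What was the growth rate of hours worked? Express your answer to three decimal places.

4.215%

Labor's share = 1 − 0.41 − 0.13 = 0.46.
gY = gA + 0.41×4.2 + 0.13×0.3 + 0.46×g.
0.46×g = 6.6 − 2.9 − 1.761 = 1.939.
g = 1.939 / 0.46 = 4.21522%.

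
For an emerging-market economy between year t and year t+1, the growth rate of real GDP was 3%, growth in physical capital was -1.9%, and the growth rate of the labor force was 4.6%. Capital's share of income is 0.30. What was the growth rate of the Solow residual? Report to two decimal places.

The Solow residual growth was 0.35%.

Labor's share = 1 − 0.3 = 0.7.
Physical capital: 0.3 × (-1.9) = -0.57 pp.
The labor force: 0.7 × 4.6 = 3.22 pp.
TFP growth = 3 − 2.65 = 0.35%.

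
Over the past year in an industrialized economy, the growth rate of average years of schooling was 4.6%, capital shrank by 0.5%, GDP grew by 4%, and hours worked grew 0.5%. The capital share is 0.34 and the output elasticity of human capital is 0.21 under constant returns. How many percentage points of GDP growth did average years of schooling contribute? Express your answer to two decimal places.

0.97

Contribution = share × growth = 0.21 × 4.6 = 0.966 pp.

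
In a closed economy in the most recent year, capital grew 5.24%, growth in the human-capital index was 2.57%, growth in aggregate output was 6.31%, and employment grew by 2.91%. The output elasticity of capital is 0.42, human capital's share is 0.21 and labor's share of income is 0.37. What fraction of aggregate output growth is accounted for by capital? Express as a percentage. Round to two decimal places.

Capital accounted for 34.88% of growth.

Capital contributed 0.42 × 5.24 = 2.2008 pp.
Share of growth = 2.2008 / 6.31 × 100 = 34.878%.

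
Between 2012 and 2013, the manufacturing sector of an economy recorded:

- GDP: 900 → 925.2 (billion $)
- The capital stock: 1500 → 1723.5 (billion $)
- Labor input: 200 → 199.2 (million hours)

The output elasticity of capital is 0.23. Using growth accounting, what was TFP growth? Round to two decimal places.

GDP growth = (925.2 − 900) / 900 = 2.8%.
The capital stock growth = (1723.5 − 1500) / 1500 = 14.9%.
Labor input growth = (199.2 − 200) / 200 = -0.4%.
Labor's share = 1 − 0.23 = 0.77.
The capital stock: 0.23 × 14.9 = 3.427 pp.
Labor input: 0.77 × (-0.4) = -0.308 pp.
TFP growth = 2.8 − 3.119 = -0.319%.

-0.32%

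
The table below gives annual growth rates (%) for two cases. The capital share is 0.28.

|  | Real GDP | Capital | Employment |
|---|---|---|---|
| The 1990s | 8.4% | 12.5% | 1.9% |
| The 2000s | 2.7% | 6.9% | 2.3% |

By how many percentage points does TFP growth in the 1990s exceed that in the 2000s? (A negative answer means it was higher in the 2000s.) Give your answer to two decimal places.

4.42 percentage points

Labor's share = 1 − 0.28 = 0.72.
The 1990s: TFP = 8.4 − 3.5 − 1.368 = 3.532%.
The 2000s: TFP = 2.7 − 1.932 − 1.656 = -0.888%.
Difference = 3.532 − (-0.888) = 4.42 pp.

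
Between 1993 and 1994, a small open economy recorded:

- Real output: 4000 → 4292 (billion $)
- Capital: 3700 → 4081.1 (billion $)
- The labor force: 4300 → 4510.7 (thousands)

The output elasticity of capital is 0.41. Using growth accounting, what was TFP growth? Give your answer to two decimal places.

Real output growth = (4292 − 4000) / 4000 = 7.3%.
Capital growth = (4081.1 − 3700) / 3700 = 10.3%.
The labor force growth = (4510.7 − 4300) / 4300 = 4.9%.
Labor's share = 1 − 0.41 = 0.59.
Capital: 0.41 × 10.3 = 4.223 pp.
The labor force: 0.59 × 4.9 = 2.891 pp.
TFP growth = 7.3 − 7.114 = 0.186%.

0.19%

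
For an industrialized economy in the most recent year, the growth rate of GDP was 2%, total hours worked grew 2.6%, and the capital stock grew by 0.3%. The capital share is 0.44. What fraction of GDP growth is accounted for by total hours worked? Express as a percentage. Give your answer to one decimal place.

Labor's share = 1 − 0.44 = 0.56.
Total hours worked contributed 0.56 × 2.6 = 1.456 pp.
Share of growth = 1.456 / 2 × 100 = 72.8%.

Total hours worked accounted for 72.8% of growth.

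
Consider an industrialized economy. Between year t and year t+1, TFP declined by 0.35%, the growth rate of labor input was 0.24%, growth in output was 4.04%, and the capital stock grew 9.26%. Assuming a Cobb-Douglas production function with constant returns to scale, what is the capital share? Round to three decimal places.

0.460

gY = gA + α·gK + (1−α)·gL, so gY − gA − gL = α(gK − gL).
4.04 + 0.35 − 0.24 = α × (9.26 − 0.24).
4.15 = 9.02 α, so α = 0.46009.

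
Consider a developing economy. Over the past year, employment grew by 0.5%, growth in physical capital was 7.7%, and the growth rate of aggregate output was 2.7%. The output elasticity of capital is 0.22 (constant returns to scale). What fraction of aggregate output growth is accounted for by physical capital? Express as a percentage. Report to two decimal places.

Physical capital accounted for 62.74% of growth.

Physical capital contributed 0.22 × 7.7 = 1.694 pp.
Share of growth = 1.694 / 2.7 × 100 = 62.7407%.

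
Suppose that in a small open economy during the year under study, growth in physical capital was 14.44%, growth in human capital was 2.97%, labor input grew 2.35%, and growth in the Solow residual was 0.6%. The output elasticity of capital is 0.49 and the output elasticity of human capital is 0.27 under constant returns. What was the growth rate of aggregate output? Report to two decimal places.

9.04%

Labor's share = 1 − 0.49 − 0.27 = 0.24.
Physical capital: 0.49 × 14.44 = 7.0756 pp.
Human capital: 0.27 × 2.97 = 0.8019 pp.
Labor input: 0.24 × 2.35 = 0.564 pp.
Output growth = 0.6 + 8.4415 = 9.0415%.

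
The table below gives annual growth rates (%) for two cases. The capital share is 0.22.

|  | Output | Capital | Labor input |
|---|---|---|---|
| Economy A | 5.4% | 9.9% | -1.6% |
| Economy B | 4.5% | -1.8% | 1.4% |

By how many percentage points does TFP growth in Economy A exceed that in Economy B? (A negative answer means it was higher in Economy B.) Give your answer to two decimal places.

0.67 percentage points

Labor's share = 1 − 0.22 = 0.78.
Economy A: TFP = 5.4 − 2.178 + 1.248 = 4.47%.
Economy B: TFP = 4.5 + 0.396 − 1.092 = 3.804%.
Difference = 4.47 − (3.804) = 0.666 pp.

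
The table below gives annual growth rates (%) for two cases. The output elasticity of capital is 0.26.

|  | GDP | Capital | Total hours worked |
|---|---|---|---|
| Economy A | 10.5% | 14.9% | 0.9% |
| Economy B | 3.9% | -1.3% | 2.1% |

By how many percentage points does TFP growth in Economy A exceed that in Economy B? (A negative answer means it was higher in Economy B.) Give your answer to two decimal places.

Labor's share = 1 − 0.26 = 0.74.
Economy A: TFP = 10.5 − 3.874 − 0.666 = 5.96%.
Economy B: TFP = 3.9 + 0.338 − 1.554 = 2.684%.
Difference = 5.96 − (2.684) = 3.276 pp.

3.28 percentage points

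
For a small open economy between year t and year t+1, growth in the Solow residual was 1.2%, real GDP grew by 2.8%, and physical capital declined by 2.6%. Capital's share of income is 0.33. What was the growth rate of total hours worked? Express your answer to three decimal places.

Labor's share = 1 − 0.33 = 0.67.
gY = gA + 0.33×(-2.6) + 0.67×g.
0.67×g = 2.8 − 1.2 + 0.858 = 2.458.
g = 2.458 / 0.67 = 3.66866%.

3.669%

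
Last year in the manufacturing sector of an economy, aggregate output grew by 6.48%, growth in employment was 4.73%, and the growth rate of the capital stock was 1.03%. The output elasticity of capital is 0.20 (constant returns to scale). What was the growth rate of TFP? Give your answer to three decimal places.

TFP grew 2.490%.

Labor's share = 1 − 0.2 = 0.8.
The capital stock: 0.2 × 1.03 = 0.206 pp.
Employment: 0.8 × 4.73 = 3.784 pp.
TFP growth = 6.48 − 3.99 = 2.49%.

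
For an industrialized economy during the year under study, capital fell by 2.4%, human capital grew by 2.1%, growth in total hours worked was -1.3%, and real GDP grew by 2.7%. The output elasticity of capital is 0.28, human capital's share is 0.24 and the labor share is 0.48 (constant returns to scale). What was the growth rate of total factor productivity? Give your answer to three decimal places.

3.492%

Labor's share = 1 − 0.28 − 0.24 = 0.48.
Capital: 0.28 × (-2.4) = -0.672 pp.
Human capital: 0.24 × 2.1 = 0.504 pp.
Total hours worked: 0.48 × (-1.3) = -0.624 pp.
TFP growth = 2.7 + 0.792 = 3.492%.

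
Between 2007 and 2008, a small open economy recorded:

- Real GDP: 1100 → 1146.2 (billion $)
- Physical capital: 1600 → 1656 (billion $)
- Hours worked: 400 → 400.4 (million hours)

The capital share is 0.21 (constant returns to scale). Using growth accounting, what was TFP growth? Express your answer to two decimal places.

3.39%

Real GDP growth = (1146.2 − 1100) / 1100 = 4.2%.
Physical capital growth = (1656 − 1600) / 1600 = 3.5%.
Hours worked growth = (400.4 − 400) / 400 = 0.1%.
Labor's share = 1 − 0.21 = 0.79.
Physical capital: 0.21 × 3.5 = 0.735 pp.
Hours worked: 0.79 × 0.1 = 0.079 pp.
TFP growth = 4.2 − 0.814 = 3.386%.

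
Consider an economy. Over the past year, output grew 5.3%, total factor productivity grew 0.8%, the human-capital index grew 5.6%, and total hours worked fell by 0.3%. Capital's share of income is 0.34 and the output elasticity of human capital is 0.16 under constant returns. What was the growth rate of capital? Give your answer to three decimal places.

Labor's share = 1 − 0.34 − 0.16 = 0.5.
gY = gA + 0.16×5.6 + 0.5×(-0.3) + 0.34×g.
0.34×g = 5.3 − 0.8 − 0.746 = 3.754.
g = 3.754 / 0.34 = 11.04118%.

Capital grew 11.041%.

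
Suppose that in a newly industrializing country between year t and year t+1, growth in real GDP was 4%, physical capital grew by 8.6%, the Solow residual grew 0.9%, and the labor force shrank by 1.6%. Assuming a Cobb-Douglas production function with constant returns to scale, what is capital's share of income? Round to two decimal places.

gY = gA + α·gK + (1−α)·gL, so gY − gA − gL = α(gK − gL).
4 − 0.9 + 1.6 = α × (8.6 − (-1.6)).
4.7 = 10.2 α, so α = 0.4608.

α = 0.46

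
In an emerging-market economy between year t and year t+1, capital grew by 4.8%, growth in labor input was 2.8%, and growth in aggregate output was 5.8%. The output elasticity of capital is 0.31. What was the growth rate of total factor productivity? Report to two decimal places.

2.38%

Labor's share = 1 − 0.31 = 0.69.
Capital: 0.31 × 4.8 = 1.488 pp.
Labor input: 0.69 × 2.8 = 1.932 pp.
TFP growth = 5.8 − 3.42 = 2.38%.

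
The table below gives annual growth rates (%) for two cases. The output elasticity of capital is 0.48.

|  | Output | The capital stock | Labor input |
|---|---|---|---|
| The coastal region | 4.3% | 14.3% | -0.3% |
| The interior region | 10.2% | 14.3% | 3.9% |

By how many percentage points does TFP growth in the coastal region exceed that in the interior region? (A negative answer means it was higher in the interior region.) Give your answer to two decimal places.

Labor's share = 1 − 0.48 = 0.52.
The coastal region: TFP = 4.3 − 6.864 + 0.156 = -2.408%.
The interior region: TFP = 10.2 − 6.864 − 2.028 = 1.308%.
Difference = -2.408 − (1.308) = -3.716 pp.

-3.72 percentage points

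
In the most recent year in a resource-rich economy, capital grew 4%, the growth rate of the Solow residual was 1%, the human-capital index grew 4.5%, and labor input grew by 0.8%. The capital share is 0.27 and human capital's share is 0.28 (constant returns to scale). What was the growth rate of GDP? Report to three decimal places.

Labor's share = 1 − 0.27 − 0.28 = 0.45.
Capital: 0.27 × 4 = 1.08 pp.
The human-capital index: 0.28 × 4.5 = 1.26 pp.
Labor input: 0.45 × 0.8 = 0.36 pp.
Output growth = 1 + 2.7 = 3.7%.

GDP growth was 3.700%.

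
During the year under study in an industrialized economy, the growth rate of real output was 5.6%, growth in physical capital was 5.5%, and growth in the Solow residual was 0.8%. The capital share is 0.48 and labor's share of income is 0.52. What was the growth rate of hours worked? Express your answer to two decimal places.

Hours worked growth was 4.15%.

Labor's share = 1 − 0.48 = 0.52.
gY = gA + 0.48×5.5 + 0.52×g.
0.52×g = 5.6 − 0.8 − 2.64 = 2.16.
g = 2.16 / 0.52 = 4.1538%.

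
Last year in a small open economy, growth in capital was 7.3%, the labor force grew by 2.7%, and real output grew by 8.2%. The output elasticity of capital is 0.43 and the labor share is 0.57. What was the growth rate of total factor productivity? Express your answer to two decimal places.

Total factor productivity grew 3.52%.

Labor's share = 1 − 0.43 = 0.57.
Capital: 0.43 × 7.3 = 3.139 pp.
The labor force: 0.57 × 2.7 = 1.539 pp.
TFP growth = 8.2 − 4.678 = 3.522%.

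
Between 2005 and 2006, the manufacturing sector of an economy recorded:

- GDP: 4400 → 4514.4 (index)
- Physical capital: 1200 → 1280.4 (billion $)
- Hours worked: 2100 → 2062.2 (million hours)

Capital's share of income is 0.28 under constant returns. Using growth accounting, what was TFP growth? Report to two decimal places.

GDP growth = (4514.4 − 4400) / 4400 = 2.6%.
Physical capital growth = (1280.4 − 1200) / 1200 = 6.7%.
Hours worked growth = (2062.2 − 2100) / 2100 = -1.8%.
Labor's share = 1 − 0.28 = 0.72.
Physical capital: 0.28 × 6.7 = 1.876 pp.
Hours worked: 0.72 × (-1.8) = -1.296 pp.
TFP growth = 2.6 − 0.58 = 2.02%.

TFP growth was 2.02%.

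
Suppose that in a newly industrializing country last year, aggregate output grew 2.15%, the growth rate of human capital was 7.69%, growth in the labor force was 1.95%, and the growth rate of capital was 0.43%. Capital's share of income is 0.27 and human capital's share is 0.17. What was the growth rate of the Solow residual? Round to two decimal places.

Labor's share = 1 − 0.27 − 0.17 = 0.56.
Capital: 0.27 × 0.43 = 0.1161 pp.
Human capital: 0.17 × 7.69 = 1.3073 pp.
The labor force: 0.56 × 1.95 = 1.092 pp.
TFP growth = 2.15 − 2.5154 = -0.3654%.

-0.37%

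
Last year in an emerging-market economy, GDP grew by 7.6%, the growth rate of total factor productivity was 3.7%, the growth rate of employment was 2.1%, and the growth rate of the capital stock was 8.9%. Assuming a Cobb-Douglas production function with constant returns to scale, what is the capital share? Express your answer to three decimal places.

gY = gA + α·gK + (1−α)·gL, so gY − gA − gL = α(gK − gL).
7.6 − 3.7 − 2.1 = α × (8.9 − 2.1).
1.8 = 6.8 α, so α = 0.26471.

The capital share is 0.265.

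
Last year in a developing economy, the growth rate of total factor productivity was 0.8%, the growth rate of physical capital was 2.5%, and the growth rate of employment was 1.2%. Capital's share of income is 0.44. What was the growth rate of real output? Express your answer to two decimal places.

Labor's share = 1 − 0.44 = 0.56.
Physical capital: 0.44 × 2.5 = 1.1 pp.
Employment: 0.56 × 1.2 = 0.672 pp.
Output growth = 0.8 + 1.772 = 2.572%.

2.57%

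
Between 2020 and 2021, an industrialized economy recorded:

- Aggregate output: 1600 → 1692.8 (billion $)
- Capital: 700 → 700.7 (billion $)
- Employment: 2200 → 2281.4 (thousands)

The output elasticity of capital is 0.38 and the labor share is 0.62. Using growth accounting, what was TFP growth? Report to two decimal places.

Aggregate output growth = (1692.8 − 1600) / 1600 = 5.8%.
Capital growth = (700.7 − 700) / 700 = 0.1%.
Employment growth = (2281.4 − 2200) / 2200 = 3.7%.
Labor's share = 1 − 0.38 = 0.62.
Capital: 0.38 × 0.1 = 0.038 pp.
Employment: 0.62 × 3.7 = 2.294 pp.
TFP growth = 5.8 − 2.332 = 3.468%.

TFP growth was 3.47%.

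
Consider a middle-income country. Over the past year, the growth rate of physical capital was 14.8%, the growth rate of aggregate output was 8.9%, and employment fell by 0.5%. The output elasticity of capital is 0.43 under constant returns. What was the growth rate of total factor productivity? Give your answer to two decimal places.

Labor's share = 1 − 0.43 = 0.57.
Physical capital: 0.43 × 14.8 = 6.364 pp.
Employment: 0.57 × (-0.5) = -0.285 pp.
TFP growth = 8.9 − 6.079 = 2.821%.

2.82%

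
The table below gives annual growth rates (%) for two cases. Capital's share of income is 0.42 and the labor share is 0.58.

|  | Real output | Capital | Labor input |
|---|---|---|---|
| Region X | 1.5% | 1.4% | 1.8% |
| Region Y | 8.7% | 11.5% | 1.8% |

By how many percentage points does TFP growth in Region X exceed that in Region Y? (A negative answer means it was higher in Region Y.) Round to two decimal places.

Labor's share = 1 − 0.42 = 0.58.
Region X: TFP = 1.5 − 0.588 − 1.044 = -0.132%.
Region Y: TFP = 8.7 − 4.83 − 1.044 = 2.826%.
Difference = -0.132 − (2.826) = -2.958 pp.

-2.96 percentage points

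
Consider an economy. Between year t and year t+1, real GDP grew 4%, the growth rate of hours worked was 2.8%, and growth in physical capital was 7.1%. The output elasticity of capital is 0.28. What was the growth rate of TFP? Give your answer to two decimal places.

0.00%

Labor's share = 1 − 0.28 = 0.72.
Physical capital: 0.28 × 7.1 = 1.988 pp.
Hours worked: 0.72 × 2.8 = 2.016 pp.
TFP growth = 4 − 4.004 = -0.004%.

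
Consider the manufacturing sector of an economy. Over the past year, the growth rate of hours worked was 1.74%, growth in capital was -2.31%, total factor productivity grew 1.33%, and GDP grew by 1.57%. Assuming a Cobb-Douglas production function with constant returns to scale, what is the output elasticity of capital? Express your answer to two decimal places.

gY = gA + α·gK + (1−α)·gL, so gY − gA − gL = α(gK − gL).
1.57 − 1.33 − 1.74 = α × (-2.31 − 1.74).
-1.5 = -4.05 α, so α = 0.3704.

0.37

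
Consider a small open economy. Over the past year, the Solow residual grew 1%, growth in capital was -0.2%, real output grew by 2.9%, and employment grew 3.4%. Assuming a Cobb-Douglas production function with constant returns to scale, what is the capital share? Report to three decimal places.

The capital share is 0.417.

gY = gA + α·gK + (1−α)·gL, so gY − gA − gL = α(gK − gL).
2.9 − 1 − 3.4 = α × (-0.2 − 3.4).
-1.5 = -3.6 α, so α = 0.41667.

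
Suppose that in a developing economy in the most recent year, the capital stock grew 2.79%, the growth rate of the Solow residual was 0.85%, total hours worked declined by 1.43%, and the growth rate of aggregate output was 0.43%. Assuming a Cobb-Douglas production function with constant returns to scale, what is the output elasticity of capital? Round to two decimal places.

α = 0.24

gY = gA + α·gK + (1−α)·gL, so gY − gA − gL = α(gK − gL).
0.43 − 0.85 + 1.43 = α × (2.79 − (-1.43)).
1.01 = 4.22 α, so α = 0.2393.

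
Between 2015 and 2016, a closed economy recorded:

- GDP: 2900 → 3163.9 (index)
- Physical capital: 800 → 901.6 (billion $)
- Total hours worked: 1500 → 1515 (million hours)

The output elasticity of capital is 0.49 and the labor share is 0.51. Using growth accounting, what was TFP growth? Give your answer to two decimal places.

GDP growth = (3163.9 − 2900) / 2900 = 9.1%.
Physical capital growth = (901.6 − 800) / 800 = 12.7%.
Total hours worked growth = (1515 − 1500) / 1500 = 1%.
Labor's share = 1 − 0.49 = 0.51.
Physical capital: 0.49 × 12.7 = 6.223 pp.
Total hours worked: 0.51 × 1 = 0.51 pp.
TFP growth = 9.1 − 6.733 = 2.367%.

2.37%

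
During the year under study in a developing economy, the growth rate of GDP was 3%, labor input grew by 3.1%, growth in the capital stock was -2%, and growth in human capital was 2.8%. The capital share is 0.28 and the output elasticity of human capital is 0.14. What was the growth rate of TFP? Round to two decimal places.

Labor's share = 1 − 0.28 − 0.14 = 0.58.
The capital stock: 0.28 × (-2) = -0.56 pp.
Human capital: 0.14 × 2.8 = 0.392 pp.
Labor input: 0.58 × 3.1 = 1.798 pp.
TFP growth = 3 − 1.63 = 1.37%.

TFP grew 1.37%.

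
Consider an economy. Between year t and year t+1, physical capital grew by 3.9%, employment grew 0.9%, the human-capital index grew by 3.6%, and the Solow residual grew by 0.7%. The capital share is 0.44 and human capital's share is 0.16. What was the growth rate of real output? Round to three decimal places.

3.352%

Labor's share = 1 − 0.44 − 0.16 = 0.4.
Physical capital: 0.44 × 3.9 = 1.716 pp.
The human-capital index: 0.16 × 3.6 = 0.576 pp.
Employment: 0.4 × 0.9 = 0.36 pp.
Output growth = 0.7 + 2.652 = 3.352%.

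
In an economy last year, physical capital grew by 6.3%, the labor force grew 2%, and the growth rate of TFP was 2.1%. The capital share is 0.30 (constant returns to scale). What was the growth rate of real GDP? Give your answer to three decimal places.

Labor's share = 1 − 0.3 = 0.7.
Physical capital: 0.3 × 6.3 = 1.89 pp.
The labor force: 0.7 × 2 = 1.4 pp.
Output growth = 2.1 + 3.29 = 5.39%.

5.390%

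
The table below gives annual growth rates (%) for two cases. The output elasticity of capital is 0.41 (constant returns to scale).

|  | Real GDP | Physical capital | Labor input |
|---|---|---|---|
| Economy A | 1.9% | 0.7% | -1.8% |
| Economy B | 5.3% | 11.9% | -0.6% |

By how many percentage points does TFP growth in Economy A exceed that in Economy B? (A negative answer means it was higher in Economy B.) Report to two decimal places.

1.90 percentage points

Labor's share = 1 − 0.41 = 0.59.
Economy A: TFP = 1.9 − 0.287 + 1.062 = 2.675%.
Economy B: TFP = 5.3 − 4.879 + 0.354 = 0.775%.
Difference = 2.675 − (0.775) = 1.9 pp.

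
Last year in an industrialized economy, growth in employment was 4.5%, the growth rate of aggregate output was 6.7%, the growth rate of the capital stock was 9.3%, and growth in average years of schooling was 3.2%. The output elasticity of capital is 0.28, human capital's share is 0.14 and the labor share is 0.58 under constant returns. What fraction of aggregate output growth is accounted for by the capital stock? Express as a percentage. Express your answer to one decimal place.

38.9%

The capital stock contributed 0.28 × 9.3 = 2.604 pp.
Share of growth = 2.604 / 6.7 × 100 = 38.866%.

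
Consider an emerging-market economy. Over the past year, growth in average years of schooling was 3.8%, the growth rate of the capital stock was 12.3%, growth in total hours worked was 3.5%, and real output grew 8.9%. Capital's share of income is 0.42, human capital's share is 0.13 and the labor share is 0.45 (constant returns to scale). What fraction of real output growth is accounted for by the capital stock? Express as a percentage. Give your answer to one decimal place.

58.0%

The capital stock contributed 0.42 × 12.3 = 5.166 pp.
Share of growth = 5.166 / 8.9 × 100 = 58.045%.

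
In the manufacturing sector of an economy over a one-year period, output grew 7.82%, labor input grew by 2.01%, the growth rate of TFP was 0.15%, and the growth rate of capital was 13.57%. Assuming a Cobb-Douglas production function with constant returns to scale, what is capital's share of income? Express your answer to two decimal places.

gY = gA + α·gK + (1−α)·gL, so gY − gA − gL = α(gK − gL).
7.82 − 0.15 − 2.01 = α × (13.57 − 2.01).
5.66 = 11.56 α, so α = 0.4896.

0.49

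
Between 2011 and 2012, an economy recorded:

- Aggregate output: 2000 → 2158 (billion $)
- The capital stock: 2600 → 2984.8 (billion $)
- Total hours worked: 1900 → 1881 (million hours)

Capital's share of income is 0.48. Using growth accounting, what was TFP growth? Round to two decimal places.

Aggregate output growth = (2158 − 2000) / 2000 = 7.9%.
The capital stock growth = (2984.8 − 2600) / 2600 = 14.8%.
Total hours worked growth = (1881 − 1900) / 1900 = -1%.
Labor's share = 1 − 0.48 = 0.52.
The capital stock: 0.48 × 14.8 = 7.104 pp.
Total hours worked: 0.52 × (-1) = -0.52 pp.
TFP growth = 7.9 − 6.584 = 1.316%.

1.32%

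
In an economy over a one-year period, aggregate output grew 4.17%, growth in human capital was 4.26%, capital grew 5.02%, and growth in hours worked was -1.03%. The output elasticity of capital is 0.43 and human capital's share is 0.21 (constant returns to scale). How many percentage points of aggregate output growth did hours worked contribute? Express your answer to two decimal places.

-0.37 percentage points

Labor's share = 1 − 0.43 − 0.21 = 0.36.
Contribution = share × growth = 0.36 × (-1.03) = -0.3708 pp.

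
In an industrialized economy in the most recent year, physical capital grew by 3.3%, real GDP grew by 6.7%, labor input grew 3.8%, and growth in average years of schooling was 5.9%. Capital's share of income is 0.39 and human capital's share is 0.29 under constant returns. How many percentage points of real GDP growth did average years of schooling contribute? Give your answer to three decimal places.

1.711

Contribution = share × growth = 0.29 × 5.9 = 1.711 pp.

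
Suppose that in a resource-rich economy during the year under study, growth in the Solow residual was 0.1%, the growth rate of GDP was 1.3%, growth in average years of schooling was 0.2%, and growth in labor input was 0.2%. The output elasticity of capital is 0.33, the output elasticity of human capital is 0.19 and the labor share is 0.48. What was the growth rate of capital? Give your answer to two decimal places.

3.23%

Labor's share = 1 − 0.33 − 0.19 = 0.48.
gY = gA + 0.19×0.2 + 0.48×0.2 + 0.33×g.
0.33×g = 1.3 − 0.1 − 0.134 = 1.066.
g = 1.066 / 0.33 = 3.2303%.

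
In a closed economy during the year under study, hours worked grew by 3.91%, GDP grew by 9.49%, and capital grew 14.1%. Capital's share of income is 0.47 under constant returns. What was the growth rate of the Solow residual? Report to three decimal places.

0.791%

Labor's share = 1 − 0.47 = 0.53.
Capital: 0.47 × 14.1 = 6.627 pp.
Hours worked: 0.53 × 3.91 = 2.0723 pp.
TFP growth = 9.49 − 8.6993 = 0.7907%.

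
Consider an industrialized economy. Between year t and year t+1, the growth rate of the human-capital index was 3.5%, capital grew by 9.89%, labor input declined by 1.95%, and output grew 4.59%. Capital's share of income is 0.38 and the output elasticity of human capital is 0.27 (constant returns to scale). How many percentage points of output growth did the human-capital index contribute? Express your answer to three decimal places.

Contribution = share × growth = 0.27 × 3.5 = 0.945 pp.

0.945 pp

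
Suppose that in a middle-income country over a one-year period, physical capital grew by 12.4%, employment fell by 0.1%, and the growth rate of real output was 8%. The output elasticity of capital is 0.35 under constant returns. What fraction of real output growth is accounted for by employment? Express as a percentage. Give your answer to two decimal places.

-0.81%

Labor's share = 1 − 0.35 = 0.65.
Employment contributed 0.65 × (-0.1) = -0.065 pp.
Share of growth = -0.065 / 8 × 100 = -0.8125%.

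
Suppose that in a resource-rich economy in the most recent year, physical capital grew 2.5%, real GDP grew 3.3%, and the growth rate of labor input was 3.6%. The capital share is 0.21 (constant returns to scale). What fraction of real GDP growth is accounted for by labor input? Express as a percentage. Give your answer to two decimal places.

86.18%

Labor's share = 1 − 0.21 = 0.79.
Labor input contributed 0.79 × 3.6 = 2.844 pp.
Share of growth = 2.844 / 3.3 × 100 = 86.1818%.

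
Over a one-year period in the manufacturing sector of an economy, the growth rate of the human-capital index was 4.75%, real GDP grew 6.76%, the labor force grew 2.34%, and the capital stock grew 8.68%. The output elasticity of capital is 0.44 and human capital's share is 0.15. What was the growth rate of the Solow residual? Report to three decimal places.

The Solow residual growth was 1.269%.

Labor's share = 1 − 0.44 − 0.15 = 0.41.
The capital stock: 0.44 × 8.68 = 3.8192 pp.
The human-capital index: 0.15 × 4.75 = 0.7125 pp.
The labor force: 0.41 × 2.34 = 0.9594 pp.
TFP growth = 6.76 − 5.4911 = 1.2689%.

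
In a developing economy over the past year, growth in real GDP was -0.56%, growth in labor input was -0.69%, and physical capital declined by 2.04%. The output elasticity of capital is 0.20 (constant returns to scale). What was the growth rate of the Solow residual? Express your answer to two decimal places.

0.40%

Labor's share = 1 − 0.2 = 0.8.
Physical capital: 0.2 × (-2.04) = -0.408 pp.
Labor input: 0.8 × (-0.69) = -0.552 pp.
TFP growth = -0.56 + 0.96 = 0.4%.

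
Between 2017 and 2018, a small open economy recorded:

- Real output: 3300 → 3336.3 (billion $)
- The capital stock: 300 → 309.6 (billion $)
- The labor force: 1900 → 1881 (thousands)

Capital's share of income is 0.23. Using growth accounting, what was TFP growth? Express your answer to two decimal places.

1.13%

Real output growth = (3336.3 − 3300) / 3300 = 1.1%.
The capital stock growth = (309.6 − 300) / 300 = 3.2%.
The labor force growth = (1881 − 1900) / 1900 = -1%.
Labor's share = 1 − 0.23 = 0.77.
The capital stock: 0.23 × 3.2 = 0.736 pp.
The labor force: 0.77 × (-1) = -0.77 pp.
TFP growth = 1.1 + 0.034 = 1.134%.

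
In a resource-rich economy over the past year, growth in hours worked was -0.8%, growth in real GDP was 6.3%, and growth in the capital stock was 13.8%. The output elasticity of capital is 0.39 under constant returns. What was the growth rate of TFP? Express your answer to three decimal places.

Labor's share = 1 − 0.39 = 0.61.
The capital stock: 0.39 × 13.8 = 5.382 pp.
Hours worked: 0.61 × (-0.8) = -0.488 pp.
TFP growth = 6.3 − 4.894 = 1.406%.

TFP growth was 1.406%.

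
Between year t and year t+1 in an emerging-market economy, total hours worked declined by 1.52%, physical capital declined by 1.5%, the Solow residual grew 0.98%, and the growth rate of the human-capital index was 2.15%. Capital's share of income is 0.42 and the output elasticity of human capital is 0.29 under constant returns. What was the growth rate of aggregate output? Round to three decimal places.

Labor's share = 1 − 0.42 − 0.29 = 0.29.
Physical capital: 0.42 × (-1.5) = -0.63 pp.
The human-capital index: 0.29 × 2.15 = 0.6235 pp.
Total hours worked: 0.29 × (-1.52) = -0.4408 pp.
Output growth = 0.98 + (-0.4473) = 0.5327%.

Aggregate output growth was 0.533%.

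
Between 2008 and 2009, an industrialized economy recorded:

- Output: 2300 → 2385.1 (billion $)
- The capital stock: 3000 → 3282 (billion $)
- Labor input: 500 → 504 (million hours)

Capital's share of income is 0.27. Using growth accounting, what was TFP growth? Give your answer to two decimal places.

TFP grew 0.58%.

Output growth = (2385.1 − 2300) / 2300 = 3.7%.
The capital stock growth = (3282 − 3000) / 3000 = 9.4%.
Labor input growth = (504 − 500) / 500 = 0.8%.
Labor's share = 1 − 0.27 = 0.73.
The capital stock: 0.27 × 9.4 = 2.538 pp.
Labor input: 0.73 × 0.8 = 0.584 pp.
TFP growth = 3.7 − 3.122 = 0.578%.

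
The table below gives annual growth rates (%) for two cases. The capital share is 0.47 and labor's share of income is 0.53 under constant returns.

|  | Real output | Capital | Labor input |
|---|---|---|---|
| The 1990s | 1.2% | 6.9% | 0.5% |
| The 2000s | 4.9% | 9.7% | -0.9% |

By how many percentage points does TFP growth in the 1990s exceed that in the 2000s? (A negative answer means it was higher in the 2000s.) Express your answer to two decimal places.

-3.13 percentage points

Labor's share = 1 − 0.47 = 0.53.
The 1990s: TFP = 1.2 − 3.243 − 0.265 = -2.308%.
The 2000s: TFP = 4.9 − 4.559 + 0.477 = 0.818%.
Difference = -2.308 − (0.818) = -3.126 pp.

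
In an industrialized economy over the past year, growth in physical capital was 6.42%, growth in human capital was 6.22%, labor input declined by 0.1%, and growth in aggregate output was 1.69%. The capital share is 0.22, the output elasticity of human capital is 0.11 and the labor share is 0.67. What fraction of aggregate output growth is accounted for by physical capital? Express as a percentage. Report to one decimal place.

Physical capital contributed 0.22 × 6.42 = 1.4124 pp.
Share of growth = 1.4124 / 1.69 × 100 = 83.574%.

Physical capital accounted for 83.6% of growth.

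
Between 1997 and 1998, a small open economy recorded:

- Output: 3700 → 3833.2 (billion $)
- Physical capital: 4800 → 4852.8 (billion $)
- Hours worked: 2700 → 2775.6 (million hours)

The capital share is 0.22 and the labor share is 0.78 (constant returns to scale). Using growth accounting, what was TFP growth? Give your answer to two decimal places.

Output growth = (3833.2 − 3700) / 3700 = 3.6%.
Physical capital growth = (4852.8 − 4800) / 4800 = 1.1%.
Hours worked growth = (2775.6 − 2700) / 2700 = 2.8%.
Labor's share = 1 − 0.22 = 0.78.
Physical capital: 0.22 × 1.1 = 0.242 pp.
Hours worked: 0.78 × 2.8 = 2.184 pp.
TFP growth = 3.6 − 2.426 = 1.174%.

1.17%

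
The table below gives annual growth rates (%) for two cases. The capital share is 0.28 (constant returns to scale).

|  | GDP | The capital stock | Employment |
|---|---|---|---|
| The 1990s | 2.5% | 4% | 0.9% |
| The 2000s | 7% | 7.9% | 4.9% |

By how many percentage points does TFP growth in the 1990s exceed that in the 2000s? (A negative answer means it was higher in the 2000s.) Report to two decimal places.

Labor's share = 1 − 0.28 = 0.72.
The 1990s: TFP = 2.5 − 1.12 − 0.648 = 0.732%.
The 2000s: TFP = 7 − 2.212 − 3.528 = 1.26%.
Difference = 0.732 − (1.26) = -0.528 pp.

-0.53 percentage points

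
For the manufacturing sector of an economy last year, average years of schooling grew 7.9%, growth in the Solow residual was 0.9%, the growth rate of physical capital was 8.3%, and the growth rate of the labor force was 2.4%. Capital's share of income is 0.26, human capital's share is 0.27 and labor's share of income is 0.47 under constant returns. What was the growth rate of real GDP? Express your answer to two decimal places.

Labor's share = 1 − 0.26 − 0.27 = 0.47.
Physical capital: 0.26 × 8.3 = 2.158 pp.
Average years of schooling: 0.27 × 7.9 = 2.133 pp.
The labor force: 0.47 × 2.4 = 1.128 pp.
Output growth = 0.9 + 5.419 = 6.319%.

Real GDP growth was 6.32%.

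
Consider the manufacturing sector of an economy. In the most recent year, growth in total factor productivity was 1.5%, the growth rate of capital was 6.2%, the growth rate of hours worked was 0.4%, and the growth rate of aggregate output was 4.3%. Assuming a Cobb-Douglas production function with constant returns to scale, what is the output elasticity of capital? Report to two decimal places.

0.41

gY = gA + α·gK + (1−α)·gL, so gY − gA − gL = α(gK − gL).
4.3 − 1.5 − 0.4 = α × (6.2 − 0.4).
2.4 = 5.8 α, so α = 0.4138.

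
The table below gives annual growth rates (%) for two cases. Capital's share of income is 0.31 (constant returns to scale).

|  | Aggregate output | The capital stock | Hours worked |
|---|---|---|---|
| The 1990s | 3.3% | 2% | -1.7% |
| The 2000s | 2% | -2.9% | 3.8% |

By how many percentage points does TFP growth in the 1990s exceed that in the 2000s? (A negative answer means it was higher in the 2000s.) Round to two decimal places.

3.58 percentage points

Labor's share = 1 − 0.31 = 0.69.
The 1990s: TFP = 3.3 − 0.62 + 1.173 = 3.853%.
The 2000s: TFP = 2 + 0.899 − 2.622 = 0.277%.
Difference = 3.853 − (0.277) = 3.576 pp.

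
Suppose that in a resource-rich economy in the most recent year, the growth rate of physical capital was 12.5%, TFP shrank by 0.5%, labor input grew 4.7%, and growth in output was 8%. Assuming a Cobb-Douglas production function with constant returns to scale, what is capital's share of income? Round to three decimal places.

gY = gA + α·gK + (1−α)·gL, so gY − gA − gL = α(gK − gL).
8 + 0.5 − 4.7 = α × (12.5 − 4.7).
3.8 = 7.8 α, so α = 0.48718.

Capital's share of income is 0.487.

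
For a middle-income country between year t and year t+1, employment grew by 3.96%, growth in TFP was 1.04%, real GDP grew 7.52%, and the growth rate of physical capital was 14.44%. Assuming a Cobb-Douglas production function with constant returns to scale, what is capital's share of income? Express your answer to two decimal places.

α = 0.24

gY = gA + α·gK + (1−α)·gL, so gY − gA − gL = α(gK − gL).
7.52 − 1.04 − 3.96 = α × (14.44 − 3.96).
2.52 = 10.48 α, so α = 0.2405.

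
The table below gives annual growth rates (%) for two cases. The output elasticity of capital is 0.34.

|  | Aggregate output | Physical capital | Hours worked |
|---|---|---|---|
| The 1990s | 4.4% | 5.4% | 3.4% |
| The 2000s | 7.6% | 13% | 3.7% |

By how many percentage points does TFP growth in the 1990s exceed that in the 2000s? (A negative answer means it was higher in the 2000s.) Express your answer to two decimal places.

Labor's share = 1 − 0.34 = 0.66.
The 1990s: TFP = 4.4 − 1.836 − 2.244 = 0.32%.
The 2000s: TFP = 7.6 − 4.42 − 2.442 = 0.738%.
Difference = 0.32 − (0.738) = -0.418 pp.

-0.42 percentage points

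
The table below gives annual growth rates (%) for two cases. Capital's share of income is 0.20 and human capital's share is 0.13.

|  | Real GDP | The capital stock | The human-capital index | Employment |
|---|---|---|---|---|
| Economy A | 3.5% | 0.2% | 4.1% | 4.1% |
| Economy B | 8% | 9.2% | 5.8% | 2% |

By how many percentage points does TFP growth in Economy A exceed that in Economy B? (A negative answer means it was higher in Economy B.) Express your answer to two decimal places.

-3.89 percentage points

Labor's share = 1 − 0.2 − 0.13 = 0.67.
Economy A: TFP = 3.5 − 0.04 − 0.533 − 2.747 = 0.18%.
Economy B: TFP = 8 − 1.84 − 0.754 − 1.34 = 4.066%.
Difference = 0.18 − (4.066) = -3.886 pp.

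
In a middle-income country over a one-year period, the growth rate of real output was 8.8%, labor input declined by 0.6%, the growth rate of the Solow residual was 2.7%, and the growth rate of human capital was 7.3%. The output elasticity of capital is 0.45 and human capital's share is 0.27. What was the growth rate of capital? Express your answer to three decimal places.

Labor's share = 1 − 0.45 − 0.27 = 0.28.
gY = gA + 0.27×7.3 + 0.28×(-0.6) + 0.45×g.
0.45×g = 8.8 − 2.7 − 1.803 = 4.297.
g = 4.297 / 0.45 = 9.54889%.

Capital growth was 9.549%.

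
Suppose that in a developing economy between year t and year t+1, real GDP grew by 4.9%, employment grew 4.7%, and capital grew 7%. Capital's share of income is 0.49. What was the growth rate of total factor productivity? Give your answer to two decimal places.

Labor's share = 1 − 0.49 = 0.51.
Capital: 0.49 × 7 = 3.43 pp.
Employment: 0.51 × 4.7 = 2.397 pp.
TFP growth = 4.9 − 5.827 = -0.927%.

-0.93%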